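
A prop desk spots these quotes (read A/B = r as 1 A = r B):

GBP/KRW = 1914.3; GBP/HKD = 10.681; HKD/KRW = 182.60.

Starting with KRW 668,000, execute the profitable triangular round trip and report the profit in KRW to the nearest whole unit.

Profit: KRW 12,580

Profitable loop is KRW → GBP → HKD → KRW:
KRW 668,000 ÷ 1914.3 = GBP 348.95
GBP 348.95 × 10.681 = HKD 3,727.16
HKD 3,727.16 × 182.60 = KRW 680,580
Profit = KRW 680,580 − KRW 668,000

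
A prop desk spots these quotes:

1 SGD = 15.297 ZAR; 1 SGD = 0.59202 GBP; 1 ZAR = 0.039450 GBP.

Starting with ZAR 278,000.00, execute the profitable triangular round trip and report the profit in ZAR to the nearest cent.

Profitable loop is ZAR → GBP → SGD → ZAR:
ZAR 278,000.00 × 0.039450 = GBP 10,967.10
GBP 10,967.10 ÷ 0.59202 = SGD 18,524.88
SGD 18,524.88 × 15.297 = ZAR 283,375.10
Profit = ZAR 283,375.10 − ZAR 278,000.00

Profit: ZAR 5,375.10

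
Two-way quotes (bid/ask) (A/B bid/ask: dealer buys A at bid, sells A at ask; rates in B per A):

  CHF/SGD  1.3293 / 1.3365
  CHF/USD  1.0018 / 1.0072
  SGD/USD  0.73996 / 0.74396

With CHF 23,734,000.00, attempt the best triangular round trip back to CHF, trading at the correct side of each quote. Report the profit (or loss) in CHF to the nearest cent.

Net profit: CHF 178,964.36

Best loop CHF → USD → SGD → CHF:
CHF 23,734,000.00 × 1.0018 (sell CHF at bid) = USD 23,776,721.20
USD 23,776,721.20 ÷ 0.74396 (buy SGD at ask) = SGD 31,959,676.86
SGD 31,959,676.86 ÷ 1.3365 (buy CHF at ask) = CHF 23,912,964.36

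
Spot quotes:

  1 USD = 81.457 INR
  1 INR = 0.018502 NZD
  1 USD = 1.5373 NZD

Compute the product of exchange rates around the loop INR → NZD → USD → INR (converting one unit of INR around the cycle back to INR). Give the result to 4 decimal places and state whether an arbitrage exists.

0.9804 (arbitrage exists)

Around INR → NZD → USD → INR: 1 × 0.018502 ÷ 1.5373 × 81.457 = 0.980366
Product < 1; profitable direction is INR → USD → NZD → INR.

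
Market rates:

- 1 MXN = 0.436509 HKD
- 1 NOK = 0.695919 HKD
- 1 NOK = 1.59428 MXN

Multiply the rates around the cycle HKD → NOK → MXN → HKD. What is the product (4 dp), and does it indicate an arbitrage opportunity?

1.0000 (no arbitrage)

Around HKD → NOK → MXN → HKD: 1 ÷ 0.695919 × 1.59428 × 0.436509 = 0.999998
Product ≈ 1 (deviation 0.000%, within rounding noise).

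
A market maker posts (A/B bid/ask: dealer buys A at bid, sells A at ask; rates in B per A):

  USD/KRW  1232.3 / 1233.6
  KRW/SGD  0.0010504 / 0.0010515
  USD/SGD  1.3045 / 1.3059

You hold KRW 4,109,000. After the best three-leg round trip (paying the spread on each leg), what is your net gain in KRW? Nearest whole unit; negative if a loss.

Best loop KRW → USD → SGD → KRW:
KRW 4,109,000 ÷ 1233.6 (buy USD at ask) = USD 3,330.90
USD 3,330.90 × 1.3045 (sell USD at bid) = SGD 4,345.16
SGD 4,345.16 ÷ 0.0010515 (buy KRW at ask) = KRW 4,132,345

Net profit: KRW 23,345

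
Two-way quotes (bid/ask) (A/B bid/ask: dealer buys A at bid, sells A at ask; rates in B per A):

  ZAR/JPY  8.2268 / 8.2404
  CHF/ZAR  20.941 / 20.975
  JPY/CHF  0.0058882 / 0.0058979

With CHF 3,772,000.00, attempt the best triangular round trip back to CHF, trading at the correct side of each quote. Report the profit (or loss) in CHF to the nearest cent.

Net profit: CHF 54,331.50

Best loop CHF → ZAR → JPY → CHF:
CHF 3,772,000.00 × 20.941 (sell CHF at bid) = ZAR 78,989,452.00
ZAR 78,989,452.00 × 8.2268 (sell ZAR at bid) = JPY 649,830,424
JPY 649,830,424 × 0.0058882 (sell JPY at bid) = CHF 3,826,331.50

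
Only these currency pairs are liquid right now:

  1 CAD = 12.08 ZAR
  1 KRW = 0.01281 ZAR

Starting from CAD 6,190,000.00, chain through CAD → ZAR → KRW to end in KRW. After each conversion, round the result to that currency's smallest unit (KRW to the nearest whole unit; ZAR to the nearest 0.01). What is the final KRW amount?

KRW 5,837,252,147

CAD 6,190,000.00 × 12.08 = ZAR 74,775,200.00
ZAR 74,775,200.00 ÷ 0.01281 = KRW 5,837,252,147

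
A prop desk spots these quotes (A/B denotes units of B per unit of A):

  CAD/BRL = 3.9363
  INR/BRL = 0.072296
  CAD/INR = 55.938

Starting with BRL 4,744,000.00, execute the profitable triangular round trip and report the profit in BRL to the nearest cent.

Profitable loop is BRL → CAD → INR → BRL:
BRL 4,744,000.00 ÷ 3.9363 = CAD 1,205,192.69
CAD 1,205,192.69 × 55.938 = INR 67,416,068.90
INR 67,416,068.90 × 0.072296 = BRL 4,873,912.12
Profit = BRL 4,873,912.12 − BRL 4,744,000.00

Profit: BRL 129,912.12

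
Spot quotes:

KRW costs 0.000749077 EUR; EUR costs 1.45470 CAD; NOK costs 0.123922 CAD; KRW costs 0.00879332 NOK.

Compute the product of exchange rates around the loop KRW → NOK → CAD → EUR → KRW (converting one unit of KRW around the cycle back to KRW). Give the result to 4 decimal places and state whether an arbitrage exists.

1.0000 (no arbitrage)

Around KRW → NOK → CAD → EUR → KRW: 1 × 0.00879332 × 0.123922 ÷ 1.45470 ÷ 0.000749077 = 1.000003
Product ≈ 1 (deviation 0.000%, within rounding noise).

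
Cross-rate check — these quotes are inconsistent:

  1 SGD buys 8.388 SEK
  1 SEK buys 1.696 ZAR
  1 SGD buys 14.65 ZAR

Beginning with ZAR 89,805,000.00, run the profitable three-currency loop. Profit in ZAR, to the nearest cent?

Profitable loop is ZAR → SEK → SGD → ZAR:
ZAR 89,805,000.00 ÷ 1.696 = SEK 52,951,061.32
SEK 52,951,061.32 ÷ 8.388 = SGD 6,312,715.94
SGD 6,312,715.94 × 14.65 = ZAR 92,481,288.55
Profit = ZAR 92,481,288.55 − ZAR 89,805,000.00

Profit: ZAR 2,676,288.55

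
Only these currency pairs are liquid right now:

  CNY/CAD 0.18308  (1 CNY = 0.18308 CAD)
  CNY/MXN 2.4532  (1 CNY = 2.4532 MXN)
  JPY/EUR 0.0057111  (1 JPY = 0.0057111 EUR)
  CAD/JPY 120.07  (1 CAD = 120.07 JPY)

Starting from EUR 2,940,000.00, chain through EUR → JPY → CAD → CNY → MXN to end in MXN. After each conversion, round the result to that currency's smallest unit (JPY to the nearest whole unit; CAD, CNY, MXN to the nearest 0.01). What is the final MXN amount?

MXN 57,449,348.47

EUR 2,940,000.00 ÷ 0.0057111 = JPY 514,786,994
JPY 514,786,994 ÷ 120.07 = CAD 4,287,390.64
CAD 4,287,390.64 ÷ 0.18308 = CNY 23,418,126.72
CNY 23,418,126.72 × 2.4532 = MXN 57,449,348.47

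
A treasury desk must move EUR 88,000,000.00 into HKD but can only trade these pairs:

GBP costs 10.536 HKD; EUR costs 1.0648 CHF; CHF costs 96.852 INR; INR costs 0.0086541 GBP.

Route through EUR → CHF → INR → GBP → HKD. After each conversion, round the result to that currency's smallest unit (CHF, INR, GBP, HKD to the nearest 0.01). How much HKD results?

HKD 827,478,996.63

EUR 88,000,000.00 × 1.0648 = CHF 93,702,400.00
CHF 93,702,400.00 × 96.852 = INR 9,075,264,844.80
INR 9,075,264,844.80 × 0.0086541 = GBP 78,538,249.49
GBP 78,538,249.49 × 10.536 = HKD 827,478,996.63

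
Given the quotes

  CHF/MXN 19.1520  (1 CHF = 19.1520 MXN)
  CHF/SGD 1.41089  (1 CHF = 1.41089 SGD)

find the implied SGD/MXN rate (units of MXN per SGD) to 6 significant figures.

SGD/MXN = 13.5744

1 SGD ÷ 1.41089 = 0.708772 CHF
0.708772 CHF × 19.1520 = 13.5744 MXN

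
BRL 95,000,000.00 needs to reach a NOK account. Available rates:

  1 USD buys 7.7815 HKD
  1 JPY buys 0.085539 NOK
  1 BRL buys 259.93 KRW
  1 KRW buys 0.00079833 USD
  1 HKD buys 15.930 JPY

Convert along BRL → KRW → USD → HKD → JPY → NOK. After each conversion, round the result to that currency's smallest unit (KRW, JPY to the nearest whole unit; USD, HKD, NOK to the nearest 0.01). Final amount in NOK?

NOK 209,028,607.91

BRL 95,000,000.00 × 259.93 = KRW 24,693,350,000
KRW 24,693,350,000 × 0.00079833 = USD 19,713,442.11
USD 19,713,442.11 × 7.7815 = HKD 153,400,149.78
HKD 153,400,149.78 × 15.930 = JPY 2,443,664,386
JPY 2,443,664,386 × 0.085539 = NOK 209,028,607.91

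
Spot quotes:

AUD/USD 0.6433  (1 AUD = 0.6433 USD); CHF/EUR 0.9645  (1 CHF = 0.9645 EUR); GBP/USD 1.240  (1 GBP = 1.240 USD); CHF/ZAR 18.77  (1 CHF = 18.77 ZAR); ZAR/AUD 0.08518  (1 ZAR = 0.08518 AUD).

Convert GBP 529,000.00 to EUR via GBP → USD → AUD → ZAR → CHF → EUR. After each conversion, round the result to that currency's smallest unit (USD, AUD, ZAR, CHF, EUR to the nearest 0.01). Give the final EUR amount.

GBP 529,000.00 × 1.240 = USD 655,960.00
USD 655,960.00 ÷ 0.6433 = AUD 1,019,679.78
AUD 1,019,679.78 ÷ 0.08518 = ZAR 11,970,882.60
ZAR 11,970,882.60 ÷ 18.77 = CHF 637,766.79
CHF 637,766.79 × 0.9645 = EUR 615,126.07

EUR 615,126.07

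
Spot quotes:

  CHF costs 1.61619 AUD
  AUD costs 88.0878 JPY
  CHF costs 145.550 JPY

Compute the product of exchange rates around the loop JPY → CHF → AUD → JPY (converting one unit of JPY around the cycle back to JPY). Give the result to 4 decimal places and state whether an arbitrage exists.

0.9781 (arbitrage exists)

Around JPY → CHF → AUD → JPY: 1 ÷ 145.550 × 1.61619 × 88.0878 = 0.978129
Product < 1; profitable direction is JPY → AUD → CHF → JPY.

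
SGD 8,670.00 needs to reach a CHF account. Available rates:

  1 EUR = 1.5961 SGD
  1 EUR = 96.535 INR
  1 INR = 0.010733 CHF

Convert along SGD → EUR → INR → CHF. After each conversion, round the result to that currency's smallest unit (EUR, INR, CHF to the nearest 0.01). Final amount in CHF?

CHF 5,628.14

SGD 8,670.00 ÷ 1.5961 = EUR 5,431.99
EUR 5,431.99 × 96.535 = INR 524,377.15
INR 524,377.15 × 0.010733 = CHF 5,628.14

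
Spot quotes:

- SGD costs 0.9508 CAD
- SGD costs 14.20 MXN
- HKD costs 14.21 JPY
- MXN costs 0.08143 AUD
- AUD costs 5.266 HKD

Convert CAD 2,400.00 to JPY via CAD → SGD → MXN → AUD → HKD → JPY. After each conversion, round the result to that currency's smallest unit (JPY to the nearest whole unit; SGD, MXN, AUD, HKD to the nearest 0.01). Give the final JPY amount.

JPY 218,409

CAD 2,400.00 ÷ 0.9508 = SGD 2,524.19
SGD 2,524.19 × 14.20 = MXN 35,843.50
MXN 35,843.50 × 0.08143 = AUD 2,918.74
AUD 2,918.74 × 5.266 = HKD 15,370.08
HKD 15,370.08 × 14.21 = JPY 218,409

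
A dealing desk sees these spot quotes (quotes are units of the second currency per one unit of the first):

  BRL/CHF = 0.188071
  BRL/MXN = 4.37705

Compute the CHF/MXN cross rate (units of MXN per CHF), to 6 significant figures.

1 CHF ÷ 0.188071 = 5.31714 BRL
5.31714 BRL × 4.37705 = 23.2734 MXN

CHF/MXN = 23.2734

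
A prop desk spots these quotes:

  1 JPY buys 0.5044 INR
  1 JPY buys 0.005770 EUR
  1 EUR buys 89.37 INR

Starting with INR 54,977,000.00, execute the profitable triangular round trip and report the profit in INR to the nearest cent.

Profit: INR 1,227,816.03

Profitable loop is INR → JPY → EUR → INR:
INR 54,977,000.00 ÷ 0.5044 = JPY 108,994,845
JPY 108,994,845 × 0.005770 = EUR 628,900.26
EUR 628,900.26 × 89.37 = INR 56,204,816.03
Profit = INR 56,204,816.03 − INR 54,977,000.00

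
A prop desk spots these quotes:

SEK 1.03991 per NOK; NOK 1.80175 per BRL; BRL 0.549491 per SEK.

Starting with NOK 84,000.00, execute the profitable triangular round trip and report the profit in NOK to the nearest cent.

Profit: NOK 2,482.88

Profitable loop is NOK → SEK → BRL → NOK:
NOK 84,000.00 × 1.03991 = SEK 87,352.44
SEK 87,352.44 × 0.549491 = BRL 47,999.38
BRL 47,999.38 × 1.80175 = NOK 86,482.88
Profit = NOK 86,482.88 − NOK 84,000.00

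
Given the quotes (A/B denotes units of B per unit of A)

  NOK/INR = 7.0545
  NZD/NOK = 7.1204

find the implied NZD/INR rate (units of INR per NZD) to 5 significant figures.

1 NZD × 7.1204 = 7.1204 NOK
7.1204 NOK × 7.0545 = 50.2309 INR

NZD/INR = 50.231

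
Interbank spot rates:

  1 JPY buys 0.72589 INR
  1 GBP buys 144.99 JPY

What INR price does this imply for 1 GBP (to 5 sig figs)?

1 GBP × 144.99 = 144.99 JPY
144.99 JPY × 0.72589 = 105.247 INR

GBP/INR = 105.25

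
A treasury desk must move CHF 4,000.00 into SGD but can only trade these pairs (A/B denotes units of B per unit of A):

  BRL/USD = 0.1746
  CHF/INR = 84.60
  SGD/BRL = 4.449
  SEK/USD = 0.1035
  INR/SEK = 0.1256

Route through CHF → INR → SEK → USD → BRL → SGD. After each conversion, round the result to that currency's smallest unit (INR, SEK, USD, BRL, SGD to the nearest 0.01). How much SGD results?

SGD 5,663.09

CHF 4,000.00 × 84.60 = INR 338,400.00
INR 338,400.00 × 0.1256 = SEK 42,503.04
SEK 42,503.04 × 0.1035 = USD 4,399.06
USD 4,399.06 ÷ 0.1746 = BRL 25,195.07
BRL 25,195.07 ÷ 4.449 = SGD 5,663.09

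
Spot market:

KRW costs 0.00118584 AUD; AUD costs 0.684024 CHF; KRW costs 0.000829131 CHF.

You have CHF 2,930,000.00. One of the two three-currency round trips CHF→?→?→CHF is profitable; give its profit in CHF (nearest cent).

Profit: CHF 64,975.94

Profitable loop is CHF → AUD → KRW → CHF:
CHF 2,930,000.00 ÷ 0.684024 = AUD 4,283,475.43
AUD 4,283,475.43 ÷ 0.00118584 = KRW 3,612,186,664
KRW 3,612,186,664 × 0.000829131 = CHF 2,994,975.94
Profit = CHF 2,994,975.94 − CHF 2,930,000.00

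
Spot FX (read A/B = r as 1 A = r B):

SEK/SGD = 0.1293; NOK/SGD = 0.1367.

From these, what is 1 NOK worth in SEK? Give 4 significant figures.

1 NOK × 0.1367 = 0.1367 SGD
0.1367 SGD ÷ 0.1293 = 1.05723 SEK

NOK/SEK = 1.057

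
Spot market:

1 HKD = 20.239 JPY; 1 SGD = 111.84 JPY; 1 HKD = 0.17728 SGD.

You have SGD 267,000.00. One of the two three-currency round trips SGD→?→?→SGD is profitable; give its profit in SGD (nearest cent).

Profit: SGD 5,548.26

Profitable loop is SGD → HKD → JPY → SGD:
SGD 267,000.00 ÷ 0.17728 = HKD 1,506,092.06
HKD 1,506,092.06 × 20.239 = JPY 30,481,797
JPY 30,481,797 ÷ 111.84 = SGD 272,548.26
Profit = SGD 272,548.26 − SGD 267,000.00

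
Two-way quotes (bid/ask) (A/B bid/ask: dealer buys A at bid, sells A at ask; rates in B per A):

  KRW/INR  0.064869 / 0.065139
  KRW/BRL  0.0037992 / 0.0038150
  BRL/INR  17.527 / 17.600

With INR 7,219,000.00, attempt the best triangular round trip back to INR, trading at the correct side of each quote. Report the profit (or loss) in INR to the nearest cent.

Best loop INR → KRW → BRL → INR:
INR 7,219,000.00 ÷ 0.065139 (buy KRW at ask) = KRW 110,824,544
KRW 110,824,544 × 0.0037992 (sell KRW at bid) = BRL 421,044.61
BRL 421,044.61 × 17.527 (sell BRL at bid) = INR 7,379,648.87

Net profit: INR 160,648.87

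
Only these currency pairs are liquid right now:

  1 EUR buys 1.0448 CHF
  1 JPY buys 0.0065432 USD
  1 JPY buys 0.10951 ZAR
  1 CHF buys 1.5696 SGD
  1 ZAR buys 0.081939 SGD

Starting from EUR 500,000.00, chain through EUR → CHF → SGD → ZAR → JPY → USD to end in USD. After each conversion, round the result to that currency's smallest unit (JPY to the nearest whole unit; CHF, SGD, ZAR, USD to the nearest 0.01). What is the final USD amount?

USD 597,912.89

EUR 500,000.00 × 1.0448 = CHF 522,400.00
CHF 522,400.00 × 1.5696 = SGD 819,959.04
SGD 819,959.04 ÷ 0.081939 = ZAR 10,006,944.68
ZAR 10,006,944.68 ÷ 0.10951 = JPY 91,379,278
JPY 91,379,278 × 0.0065432 = USD 597,912.89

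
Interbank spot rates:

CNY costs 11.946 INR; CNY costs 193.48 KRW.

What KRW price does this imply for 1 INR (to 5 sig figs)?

INR/KRW = 16.196

1 INR ÷ 11.946 = 0.08371 CNY
0.08371 CNY × 193.48 = 16.1962 KRW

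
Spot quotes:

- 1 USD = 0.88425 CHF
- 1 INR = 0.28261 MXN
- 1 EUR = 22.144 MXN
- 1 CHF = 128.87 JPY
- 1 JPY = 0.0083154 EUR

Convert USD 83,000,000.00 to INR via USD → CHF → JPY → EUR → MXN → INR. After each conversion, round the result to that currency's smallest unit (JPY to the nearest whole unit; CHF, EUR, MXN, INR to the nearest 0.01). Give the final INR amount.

INR 6,162,496,451.89

USD 83,000,000.00 × 0.88425 = CHF 73,392,750.00
CHF 73,392,750.00 × 128.87 = JPY 9,458,123,692
JPY 9,458,123,692 × 0.0083154 = EUR 78,648,081.75
EUR 78,648,081.75 × 22.144 = MXN 1,741,583,122.27
MXN 1,741,583,122.27 ÷ 0.28261 = INR 6,162,496,451.89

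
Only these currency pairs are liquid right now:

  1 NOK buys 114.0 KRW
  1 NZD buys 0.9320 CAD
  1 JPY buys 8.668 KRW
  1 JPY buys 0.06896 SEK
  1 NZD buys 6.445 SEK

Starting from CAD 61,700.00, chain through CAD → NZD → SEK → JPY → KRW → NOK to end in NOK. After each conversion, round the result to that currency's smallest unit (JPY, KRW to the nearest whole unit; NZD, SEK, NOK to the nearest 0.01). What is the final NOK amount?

CAD 61,700.00 ÷ 0.9320 = NZD 66,201.72
NZD 66,201.72 × 6.445 = SEK 426,670.09
SEK 426,670.09 ÷ 0.06896 = JPY 6,187,211
JPY 6,187,211 × 8.668 = KRW 53,630,745
KRW 53,630,745 ÷ 114.0 = NOK 470,445.13

NOK 470,445.13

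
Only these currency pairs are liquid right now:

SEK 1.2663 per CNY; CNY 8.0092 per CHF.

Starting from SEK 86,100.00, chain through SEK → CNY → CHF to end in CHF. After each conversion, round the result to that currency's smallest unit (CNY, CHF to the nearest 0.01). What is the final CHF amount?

SEK 86,100.00 ÷ 1.2663 = CNY 67,993.37
CNY 67,993.37 ÷ 8.0092 = CHF 8,489.41

CHF 8,489.41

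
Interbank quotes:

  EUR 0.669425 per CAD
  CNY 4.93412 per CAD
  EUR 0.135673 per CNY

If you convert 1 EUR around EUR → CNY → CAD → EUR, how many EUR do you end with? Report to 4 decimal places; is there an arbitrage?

1.0000 (no arbitrage)

Around EUR → CNY → CAD → EUR: 1 ÷ 0.135673 ÷ 4.93412 × 0.669425 = 0.999997
Product ≈ 1 (deviation 0.000%, within rounding noise).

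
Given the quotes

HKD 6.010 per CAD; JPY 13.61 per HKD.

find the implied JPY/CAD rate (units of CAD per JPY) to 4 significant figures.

JPY/CAD = 0.01223

1 JPY ÷ 13.61 = 0.0734754 HKD
0.0734754 HKD ÷ 6.010 = 0.0122255 CAD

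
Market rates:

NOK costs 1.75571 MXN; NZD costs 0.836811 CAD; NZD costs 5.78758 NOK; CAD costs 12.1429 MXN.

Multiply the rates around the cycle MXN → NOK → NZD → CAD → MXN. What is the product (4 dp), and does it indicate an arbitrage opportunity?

1.0000 (no arbitrage)

Around MXN → NOK → NZD → CAD → MXN: 1 ÷ 1.75571 ÷ 5.78758 × 0.836811 × 12.1429 = 1.000000
Product ≈ 1 (deviation 0.000%, within rounding noise).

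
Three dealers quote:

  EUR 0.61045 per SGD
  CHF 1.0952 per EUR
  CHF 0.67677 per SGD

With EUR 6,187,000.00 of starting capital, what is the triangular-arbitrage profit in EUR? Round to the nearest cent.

Profitable loop is EUR → SGD → CHF → EUR:
EUR 6,187,000.00 ÷ 0.61045 = SGD 10,135,146.20
SGD 10,135,146.20 × 0.67677 = CHF 6,859,162.90
CHF 6,859,162.90 ÷ 1.0952 = EUR 6,262,931.79
Profit = EUR 6,262,931.79 − EUR 6,187,000.00

Profit: EUR 75,931.79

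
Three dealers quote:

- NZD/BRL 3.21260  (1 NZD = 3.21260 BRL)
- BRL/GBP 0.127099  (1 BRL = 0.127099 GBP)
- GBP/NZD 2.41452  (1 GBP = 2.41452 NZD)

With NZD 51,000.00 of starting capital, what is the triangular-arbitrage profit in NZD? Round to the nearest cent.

Profitable loop is NZD → GBP → BRL → NZD:
NZD 51,000.00 ÷ 2.41452 = GBP 21,122.21
GBP 21,122.21 ÷ 0.127099 = BRL 166,187.07
BRL 166,187.07 ÷ 3.21260 = NZD 51,729.77
Profit = NZD 51,729.77 − NZD 51,000.00

Profit: NZD 729.77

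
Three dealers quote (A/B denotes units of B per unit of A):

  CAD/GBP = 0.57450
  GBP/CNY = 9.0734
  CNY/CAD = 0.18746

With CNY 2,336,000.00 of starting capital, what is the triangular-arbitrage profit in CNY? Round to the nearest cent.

Profit: CNY 54,584.70

Profitable loop is CNY → GBP → CAD → CNY:
CNY 2,336,000.00 ÷ 9.0734 = GBP 257,455.86
GBP 257,455.86 ÷ 0.57450 = CAD 448,139.01
CAD 448,139.01 ÷ 0.18746 = CNY 2,390,584.70
Profit = CNY 2,390,584.70 − CNY 2,336,000.00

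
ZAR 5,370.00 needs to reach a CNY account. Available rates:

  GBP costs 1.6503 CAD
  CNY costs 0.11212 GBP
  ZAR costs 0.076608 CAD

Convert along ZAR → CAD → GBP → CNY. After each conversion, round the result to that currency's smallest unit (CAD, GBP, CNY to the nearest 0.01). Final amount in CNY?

ZAR 5,370.00 × 0.076608 = CAD 411.38
CAD 411.38 ÷ 1.6503 = GBP 249.28
GBP 249.28 ÷ 0.11212 = CNY 2,223.33

CNY 2,223.33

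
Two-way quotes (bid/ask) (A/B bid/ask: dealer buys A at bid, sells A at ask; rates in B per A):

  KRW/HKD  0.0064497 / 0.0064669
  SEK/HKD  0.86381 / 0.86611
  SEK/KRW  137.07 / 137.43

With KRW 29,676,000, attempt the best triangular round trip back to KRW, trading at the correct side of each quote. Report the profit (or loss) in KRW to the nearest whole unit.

Best loop KRW → HKD → SEK → KRW:
KRW 29,676,000 × 0.0064497 (sell KRW at bid) = HKD 191,401.30
HKD 191,401.30 ÷ 0.86611 (buy SEK at ask) = SEK 220,989.59
SEK 220,989.59 × 137.07 (sell SEK at bid) = KRW 30,291,044

Net profit: KRW 615,044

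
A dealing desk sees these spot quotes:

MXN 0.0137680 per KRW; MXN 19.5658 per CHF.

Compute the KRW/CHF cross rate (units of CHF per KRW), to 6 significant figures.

1 KRW × 0.0137680 = 0.013768 MXN
0.013768 MXN ÷ 19.5658 = 0.000703677 CHF

KRW/CHF = 0.000703677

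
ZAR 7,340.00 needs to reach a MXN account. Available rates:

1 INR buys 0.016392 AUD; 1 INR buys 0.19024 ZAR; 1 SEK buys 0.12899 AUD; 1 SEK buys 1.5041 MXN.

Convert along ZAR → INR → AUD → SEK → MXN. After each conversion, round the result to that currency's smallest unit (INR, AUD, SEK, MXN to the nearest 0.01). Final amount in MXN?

ZAR 7,340.00 ÷ 0.19024 = INR 38,582.84
INR 38,582.84 × 0.016392 = AUD 632.45
AUD 632.45 ÷ 0.12899 = SEK 4,903.09
SEK 4,903.09 × 1.5041 = MXN 7,374.74

MXN 7,374.74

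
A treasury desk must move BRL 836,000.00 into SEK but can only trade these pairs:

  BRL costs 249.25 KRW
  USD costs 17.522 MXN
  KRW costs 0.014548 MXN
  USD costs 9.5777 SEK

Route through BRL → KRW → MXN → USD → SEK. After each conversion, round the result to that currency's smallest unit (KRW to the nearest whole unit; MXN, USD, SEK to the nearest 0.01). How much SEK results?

BRL 836,000.00 × 249.25 = KRW 208,373,000
KRW 208,373,000 × 0.014548 = MXN 3,031,410.40
MXN 3,031,410.40 ÷ 17.522 = USD 173,005.96
USD 173,005.96 × 9.5777 = SEK 1,656,999.18

SEK 1,656,999.18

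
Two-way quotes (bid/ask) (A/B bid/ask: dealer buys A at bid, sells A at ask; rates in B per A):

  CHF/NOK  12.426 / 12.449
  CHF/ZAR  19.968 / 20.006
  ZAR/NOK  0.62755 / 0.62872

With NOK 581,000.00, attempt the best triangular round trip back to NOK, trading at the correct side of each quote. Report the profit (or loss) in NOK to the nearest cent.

Net profit: NOK 3,823.17

Best loop NOK → CHF → ZAR → NOK:
NOK 581,000.00 ÷ 12.449 (buy CHF at ask) = CHF 46,670.42
CHF 46,670.42 × 19.968 (sell CHF at bid) = ZAR 931,914.85
ZAR 931,914.85 × 0.62755 (sell ZAR at bid) = NOK 584,823.17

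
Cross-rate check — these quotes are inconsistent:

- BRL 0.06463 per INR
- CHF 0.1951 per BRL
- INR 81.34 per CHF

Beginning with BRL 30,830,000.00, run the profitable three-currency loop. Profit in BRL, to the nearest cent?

Profitable loop is BRL → CHF → INR → BRL:
BRL 30,830,000.00 × 0.1951 = CHF 6,014,933.00
CHF 6,014,933.00 × 81.34 = INR 489,254,650.22
INR 489,254,650.22 × 0.06463 = BRL 31,620,528.04
Profit = BRL 31,620,528.04 − BRL 30,830,000.00

Profit: BRL 790,528.04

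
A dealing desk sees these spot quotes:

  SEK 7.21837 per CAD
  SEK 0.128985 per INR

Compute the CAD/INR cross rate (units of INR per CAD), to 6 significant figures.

1 CAD × 7.21837 = 7.21837 SEK
7.21837 SEK ÷ 0.128985 = 55.9629 INR

CAD/INR = 55.9629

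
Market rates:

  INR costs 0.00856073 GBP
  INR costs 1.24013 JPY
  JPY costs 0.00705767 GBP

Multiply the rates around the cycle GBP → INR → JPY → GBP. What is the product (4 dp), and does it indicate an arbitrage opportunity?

1.0224 (arbitrage exists)

Around GBP → INR → JPY → GBP: 1 ÷ 0.00856073 × 1.24013 × 0.00705767 = 1.022393
Product > 1; profitable direction is GBP → INR → JPY → GBP.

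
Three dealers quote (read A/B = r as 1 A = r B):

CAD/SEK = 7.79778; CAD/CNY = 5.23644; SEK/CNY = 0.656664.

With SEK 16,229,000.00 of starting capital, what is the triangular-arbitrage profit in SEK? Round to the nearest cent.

Profitable loop is SEK → CAD → CNY → SEK:
SEK 16,229,000.00 ÷ 7.79778 = CAD 2,081,233.38
CAD 2,081,233.38 × 5.23644 = CNY 10,898,253.70
CNY 10,898,253.70 ÷ 0.656664 = SEK 16,596,392.83
Profit = SEK 16,596,392.83 − SEK 16,229,000.00

Profit: SEK 367,392.83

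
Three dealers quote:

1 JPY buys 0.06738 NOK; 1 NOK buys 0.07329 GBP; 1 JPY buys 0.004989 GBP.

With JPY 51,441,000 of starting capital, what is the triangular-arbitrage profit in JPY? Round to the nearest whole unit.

Profit: JPY 528,337

Profitable loop is JPY → GBP → NOK → JPY:
JPY 51,441,000 × 0.004989 = GBP 256,639.15
GBP 256,639.15 ÷ 0.07329 = NOK 3,501,693.94
NOK 3,501,693.94 ÷ 0.06738 = JPY 51,969,337
Profit = JPY 51,969,337 − JPY 51,441,000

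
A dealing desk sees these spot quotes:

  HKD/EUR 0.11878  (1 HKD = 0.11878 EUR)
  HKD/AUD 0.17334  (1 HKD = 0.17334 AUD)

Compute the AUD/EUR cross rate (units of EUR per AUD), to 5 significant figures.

1 AUD ÷ 0.17334 = 5.76901 HKD
5.76901 HKD × 0.11878 = 0.685243 EUR

AUD/EUR = 0.68524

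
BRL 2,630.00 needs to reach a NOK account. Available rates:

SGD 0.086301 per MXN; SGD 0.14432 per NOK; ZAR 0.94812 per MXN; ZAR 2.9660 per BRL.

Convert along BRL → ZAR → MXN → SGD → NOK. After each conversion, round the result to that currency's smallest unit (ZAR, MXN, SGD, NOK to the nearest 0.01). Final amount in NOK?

BRL 2,630.00 × 2.9660 = ZAR 7,800.58
ZAR 7,800.58 ÷ 0.94812 = MXN 8,227.42
MXN 8,227.42 × 0.086301 = SGD 710.03
SGD 710.03 ÷ 0.14432 = NOK 4,919.83

NOK 4,919.83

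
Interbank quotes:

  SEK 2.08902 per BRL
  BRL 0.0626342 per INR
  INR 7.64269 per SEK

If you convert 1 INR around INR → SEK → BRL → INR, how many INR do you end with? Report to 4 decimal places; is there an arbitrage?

1.0000 (no arbitrage)

Around INR → SEK → BRL → INR: 1 ÷ 7.64269 ÷ 2.08902 ÷ 0.0626342 = 0.999999
Product ≈ 1 (deviation 0.000%, within rounding noise).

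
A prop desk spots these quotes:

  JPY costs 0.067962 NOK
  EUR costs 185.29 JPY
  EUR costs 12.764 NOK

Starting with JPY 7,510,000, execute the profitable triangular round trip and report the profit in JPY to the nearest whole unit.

Profitable loop is JPY → EUR → NOK → JPY:
JPY 7,510,000 ÷ 185.29 = EUR 40,531.06
EUR 40,531.06 × 12.764 = NOK 517,338.44
NOK 517,338.44 ÷ 0.067962 = JPY 7,612,172
Profit = JPY 7,612,172 − JPY 7,510,000

Profit: JPY 102,172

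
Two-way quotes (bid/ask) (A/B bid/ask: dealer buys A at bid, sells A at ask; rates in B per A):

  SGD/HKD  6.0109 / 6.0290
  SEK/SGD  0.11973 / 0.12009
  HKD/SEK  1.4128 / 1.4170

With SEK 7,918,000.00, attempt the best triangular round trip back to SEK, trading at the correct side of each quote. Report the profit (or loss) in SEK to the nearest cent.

Best loop SEK → SGD → HKD → SEK:
SEK 7,918,000.00 × 0.11973 (sell SEK at bid) = SGD 948,022.14
SGD 948,022.14 × 6.0109 (sell SGD at bid) = HKD 5,698,466.28
HKD 5,698,466.28 × 1.4128 (sell HKD at bid) = SEK 8,050,793.16

Net profit: SEK 132,793.16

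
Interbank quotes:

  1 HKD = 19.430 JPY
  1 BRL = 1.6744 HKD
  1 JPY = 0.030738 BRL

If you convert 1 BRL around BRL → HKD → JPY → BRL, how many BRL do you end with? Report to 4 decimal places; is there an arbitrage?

1.0000 (no arbitrage)

Around BRL → HKD → JPY → BRL: 1 × 1.6744 × 19.430 × 0.030738 = 1.000018
Product ≈ 1 (deviation 0.002%, within rounding noise).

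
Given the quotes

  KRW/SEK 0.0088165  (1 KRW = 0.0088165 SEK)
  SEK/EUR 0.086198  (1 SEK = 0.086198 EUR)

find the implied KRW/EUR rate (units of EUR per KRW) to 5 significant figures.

1 KRW × 0.0088165 = 0.0088165 SEK
0.0088165 SEK × 0.086198 = 0.000759965 EUR

KRW/EUR = 0.00075996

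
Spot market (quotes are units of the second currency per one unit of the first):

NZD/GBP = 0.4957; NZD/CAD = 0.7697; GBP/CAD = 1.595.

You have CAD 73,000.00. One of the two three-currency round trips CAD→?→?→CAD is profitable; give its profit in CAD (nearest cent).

Profitable loop is CAD → NZD → GBP → CAD:
CAD 73,000.00 ÷ 0.7697 = NZD 94,842.15
NZD 94,842.15 × 0.4957 = GBP 47,013.25
GBP 47,013.25 × 1.595 = CAD 74,986.14
Profit = CAD 74,986.14 − CAD 73,000.00

Profit: CAD 1,986.14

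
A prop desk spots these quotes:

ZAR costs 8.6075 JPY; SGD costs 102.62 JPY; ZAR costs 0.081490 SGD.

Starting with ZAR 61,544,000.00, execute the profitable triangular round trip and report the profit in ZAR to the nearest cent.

Profit: ZAR 1,803,054.02

Profitable loop is ZAR → JPY → SGD → ZAR:
ZAR 61,544,000.00 × 8.6075 = JPY 529,739,980
JPY 529,739,980 ÷ 102.62 = SGD 5,162,151.43
SGD 5,162,151.43 ÷ 0.081490 = ZAR 63,347,054.02
Profit = ZAR 63,347,054.02 − ZAR 61,544,000.00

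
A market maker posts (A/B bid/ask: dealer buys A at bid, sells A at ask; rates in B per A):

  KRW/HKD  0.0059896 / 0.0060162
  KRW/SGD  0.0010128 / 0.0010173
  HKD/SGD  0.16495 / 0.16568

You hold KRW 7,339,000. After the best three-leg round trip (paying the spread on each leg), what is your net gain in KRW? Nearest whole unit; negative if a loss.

Best loop KRW → SGD → HKD → KRW:
KRW 7,339,000 × 0.0010128 (sell KRW at bid) = SGD 7,432.94
SGD 7,432.94 ÷ 0.16568 (buy HKD at ask) = HKD 44,863.23
HKD 44,863.23 ÷ 0.0060162 (buy KRW at ask) = KRW 7,457,070

Net profit: KRW 118,070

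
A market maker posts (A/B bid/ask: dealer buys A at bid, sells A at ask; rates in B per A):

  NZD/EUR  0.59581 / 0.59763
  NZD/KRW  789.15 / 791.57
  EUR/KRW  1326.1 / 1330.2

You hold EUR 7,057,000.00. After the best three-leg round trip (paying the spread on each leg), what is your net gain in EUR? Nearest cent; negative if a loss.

Net result: EUR -13,072.87 (no profitable arbitrage after spreads)

Best loop EUR → KRW → NZD → EUR:
EUR 7,057,000.00 × 1326.1 (sell EUR at bid) = KRW 9,358,287,700
KRW 9,358,287,700 ÷ 791.57 (buy NZD at ask) = NZD 11,822,438.57
NZD 11,822,438.57 × 0.59581 (sell NZD at bid) = EUR 7,043,927.13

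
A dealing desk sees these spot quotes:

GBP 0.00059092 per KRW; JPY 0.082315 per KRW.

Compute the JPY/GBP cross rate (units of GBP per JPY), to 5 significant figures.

JPY/GBP = 0.0071788

1 JPY ÷ 0.082315 = 12.1485 KRW
12.1485 KRW × 0.00059092 = 0.00717876 GBP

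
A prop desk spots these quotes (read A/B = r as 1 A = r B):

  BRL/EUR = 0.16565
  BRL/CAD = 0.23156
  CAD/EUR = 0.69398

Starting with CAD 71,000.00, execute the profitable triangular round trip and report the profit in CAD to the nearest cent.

Profit: CAD 2,187.90

Profitable loop is CAD → BRL → EUR → CAD:
CAD 71,000.00 ÷ 0.23156 = BRL 306,616.00
BRL 306,616.00 × 0.16565 = EUR 50,790.94
EUR 50,790.94 ÷ 0.69398 = CAD 73,187.90
Profit = CAD 73,187.90 − CAD 71,000.00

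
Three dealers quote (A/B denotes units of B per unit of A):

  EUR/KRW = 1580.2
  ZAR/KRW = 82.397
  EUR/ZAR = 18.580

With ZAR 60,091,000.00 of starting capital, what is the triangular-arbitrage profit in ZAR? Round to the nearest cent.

Profit: ZAR 1,933,658.17

Profitable loop is ZAR → EUR → KRW → ZAR:
ZAR 60,091,000.00 ÷ 18.580 = EUR 3,234,176.53
EUR 3,234,176.53 × 1580.2 = KRW 5,110,645,759
KRW 5,110,645,759 ÷ 82.397 = ZAR 62,024,658.17
Profit = ZAR 62,024,658.17 − ZAR 60,091,000.00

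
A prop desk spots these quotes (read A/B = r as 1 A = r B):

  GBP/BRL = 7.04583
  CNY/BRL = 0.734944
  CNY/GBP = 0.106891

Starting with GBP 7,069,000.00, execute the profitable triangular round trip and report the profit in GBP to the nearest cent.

Profitable loop is GBP → BRL → CNY → GBP:
GBP 7,069,000.00 × 7.04583 = BRL 49,806,972.27
BRL 49,806,972.27 ÷ 0.734944 = CNY 67,769,751.53
CNY 67,769,751.53 × 0.106891 = GBP 7,243,976.51
Profit = GBP 7,243,976.51 − GBP 7,069,000.00

Profit: GBP 174,976.51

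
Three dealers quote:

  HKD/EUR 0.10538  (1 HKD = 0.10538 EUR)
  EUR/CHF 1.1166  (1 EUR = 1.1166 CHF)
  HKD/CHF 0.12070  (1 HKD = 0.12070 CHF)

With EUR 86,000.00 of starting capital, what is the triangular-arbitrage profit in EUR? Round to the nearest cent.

Profitable loop is EUR → HKD → CHF → EUR:
EUR 86,000.00 ÷ 0.10538 = HKD 816,094.14
HKD 816,094.14 × 0.12070 = CHF 98,502.56
CHF 98,502.56 ÷ 1.1166 = EUR 88,216.52
Profit = EUR 88,216.52 − EUR 86,000.00

Profit: EUR 2,216.52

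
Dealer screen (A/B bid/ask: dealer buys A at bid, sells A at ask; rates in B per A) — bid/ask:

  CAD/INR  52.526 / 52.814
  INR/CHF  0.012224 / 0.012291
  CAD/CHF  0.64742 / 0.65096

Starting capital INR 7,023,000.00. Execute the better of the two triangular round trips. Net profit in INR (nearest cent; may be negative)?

Net result: INR -18,574.83 (no profitable arbitrage after spreads)

Best loop INR → CAD → CHF → INR:
INR 7,023,000.00 ÷ 52.814 (buy CAD at ask) = CAD 132,976.10
CAD 132,976.10 × 0.64742 (sell CAD at bid) = CHF 86,091.39
CHF 86,091.39 ÷ 0.012291 (buy INR at ask) = INR 7,004,425.17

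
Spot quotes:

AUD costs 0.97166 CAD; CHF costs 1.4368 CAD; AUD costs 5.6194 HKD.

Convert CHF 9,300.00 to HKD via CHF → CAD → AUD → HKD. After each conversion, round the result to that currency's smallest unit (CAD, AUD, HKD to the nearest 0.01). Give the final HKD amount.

HKD 77,277.82

CHF 9,300.00 × 1.4368 = CAD 13,362.24
CAD 13,362.24 ÷ 0.97166 = AUD 13,751.97
AUD 13,751.97 × 5.6194 = HKD 77,277.82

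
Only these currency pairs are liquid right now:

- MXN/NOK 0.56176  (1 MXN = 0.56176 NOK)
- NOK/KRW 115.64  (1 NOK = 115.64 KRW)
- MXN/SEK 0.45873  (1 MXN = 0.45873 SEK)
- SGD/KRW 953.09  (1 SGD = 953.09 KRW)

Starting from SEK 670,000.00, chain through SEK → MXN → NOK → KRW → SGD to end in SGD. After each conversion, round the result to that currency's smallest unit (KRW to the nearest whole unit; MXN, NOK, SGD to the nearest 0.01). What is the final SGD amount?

SGD 99,550.32

SEK 670,000.00 ÷ 0.45873 = MXN 1,460,554.14
MXN 1,460,554.14 × 0.56176 = NOK 820,480.89
NOK 820,480.89 × 115.64 = KRW 94,880,410
KRW 94,880,410 ÷ 953.09 = SGD 99,550.32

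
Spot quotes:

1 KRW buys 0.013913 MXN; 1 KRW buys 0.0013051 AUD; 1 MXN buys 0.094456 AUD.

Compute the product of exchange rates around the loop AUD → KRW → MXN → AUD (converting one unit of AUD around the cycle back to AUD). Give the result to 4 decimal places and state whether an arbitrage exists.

Around AUD → KRW → MXN → AUD: 1 ÷ 0.0013051 × 0.013913 × 0.094456 = 1.006947
Product > 1; profitable direction is AUD → KRW → MXN → AUD.

1.0069 (arbitrage exists)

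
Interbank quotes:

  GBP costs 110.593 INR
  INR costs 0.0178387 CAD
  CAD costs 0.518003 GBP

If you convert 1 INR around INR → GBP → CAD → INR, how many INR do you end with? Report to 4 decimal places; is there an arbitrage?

0.9785 (arbitrage exists)

Around INR → GBP → CAD → INR: 1 ÷ 110.593 ÷ 0.518003 ÷ 0.0178387 = 0.978536
Product < 1; profitable direction is INR → CAD → GBP → INR.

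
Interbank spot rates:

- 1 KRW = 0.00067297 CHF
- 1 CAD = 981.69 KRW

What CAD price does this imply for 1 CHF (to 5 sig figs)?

1 CHF ÷ 0.00067297 = 1485.95 KRW
1485.95 KRW ÷ 981.69 = 1.51367 CAD

CHF/CAD = 1.5137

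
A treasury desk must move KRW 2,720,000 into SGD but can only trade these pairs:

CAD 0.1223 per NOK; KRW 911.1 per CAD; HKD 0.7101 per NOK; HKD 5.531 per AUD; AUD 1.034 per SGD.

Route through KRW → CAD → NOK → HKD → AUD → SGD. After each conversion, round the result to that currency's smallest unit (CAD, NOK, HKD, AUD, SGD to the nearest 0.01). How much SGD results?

KRW 2,720,000 ÷ 911.1 = CAD 2,985.40
CAD 2,985.40 ÷ 0.1223 = NOK 24,410.47
NOK 24,410.47 × 0.7101 = HKD 17,333.87
HKD 17,333.87 ÷ 5.531 = AUD 3,133.95
AUD 3,133.95 ÷ 1.034 = SGD 3,030.90

SGD 3,030.90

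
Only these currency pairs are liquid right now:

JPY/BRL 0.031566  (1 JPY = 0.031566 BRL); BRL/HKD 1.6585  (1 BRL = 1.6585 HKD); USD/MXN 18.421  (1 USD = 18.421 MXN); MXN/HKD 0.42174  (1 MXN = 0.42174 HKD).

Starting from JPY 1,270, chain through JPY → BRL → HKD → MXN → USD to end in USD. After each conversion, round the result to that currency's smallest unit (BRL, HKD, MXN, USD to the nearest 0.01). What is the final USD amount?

JPY 1,270 × 0.031566 = BRL 40.09
BRL 40.09 × 1.6585 = HKD 66.49
HKD 66.49 ÷ 0.42174 = MXN 157.66
MXN 157.66 ÷ 18.421 = USD 8.56

USD 8.56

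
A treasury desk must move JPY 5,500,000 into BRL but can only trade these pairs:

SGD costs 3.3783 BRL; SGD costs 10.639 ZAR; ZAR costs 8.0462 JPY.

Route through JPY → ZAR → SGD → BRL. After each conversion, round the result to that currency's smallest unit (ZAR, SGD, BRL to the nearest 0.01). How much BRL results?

JPY 5,500,000 ÷ 8.0462 = ZAR 683,552.48
ZAR 683,552.48 ÷ 10.639 = SGD 64,249.69
SGD 64,249.69 × 3.3783 = BRL 217,054.73

BRL 217,054.73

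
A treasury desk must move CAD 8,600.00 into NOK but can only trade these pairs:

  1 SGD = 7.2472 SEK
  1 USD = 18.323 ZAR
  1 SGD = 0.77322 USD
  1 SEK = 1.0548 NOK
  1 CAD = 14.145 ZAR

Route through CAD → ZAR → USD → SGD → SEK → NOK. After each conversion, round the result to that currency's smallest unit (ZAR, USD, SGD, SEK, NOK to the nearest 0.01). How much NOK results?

CAD 8,600.00 × 14.145 = ZAR 121,647.00
ZAR 121,647.00 ÷ 18.323 = USD 6,639.03
USD 6,639.03 ÷ 0.77322 = SGD 8,586.21
SGD 8,586.21 × 7.2472 = SEK 62,225.98
SEK 62,225.98 × 1.0548 = NOK 65,635.96

NOK 65,635.96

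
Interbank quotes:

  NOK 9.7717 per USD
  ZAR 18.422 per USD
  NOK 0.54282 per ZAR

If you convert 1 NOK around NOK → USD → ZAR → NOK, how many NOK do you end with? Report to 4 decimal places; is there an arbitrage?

1.0233 (arbitrage exists)

Around NOK → USD → ZAR → NOK: 1 ÷ 9.7717 × 18.422 × 0.54282 = 1.023346
Product > 1; profitable direction is NOK → USD → ZAR → NOK.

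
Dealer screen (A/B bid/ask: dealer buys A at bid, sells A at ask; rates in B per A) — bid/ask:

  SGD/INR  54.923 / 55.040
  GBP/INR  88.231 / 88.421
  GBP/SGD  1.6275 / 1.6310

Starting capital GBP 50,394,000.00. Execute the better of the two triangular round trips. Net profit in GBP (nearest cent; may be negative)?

Best loop GBP → SGD → INR → GBP:
GBP 50,394,000.00 × 1.6275 (sell GBP at bid) = SGD 82,016,235.00
SGD 82,016,235.00 × 54.923 (sell SGD at bid) = INR 4,504,577,674.90
INR 4,504,577,674.90 ÷ 88.421 (buy GBP at ask) = GBP 50,944,658.79

Net profit: GBP 550,658.79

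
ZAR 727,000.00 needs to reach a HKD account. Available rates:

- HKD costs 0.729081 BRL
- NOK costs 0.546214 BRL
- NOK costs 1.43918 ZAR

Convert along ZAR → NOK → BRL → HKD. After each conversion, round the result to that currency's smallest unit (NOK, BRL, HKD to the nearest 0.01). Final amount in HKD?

ZAR 727,000.00 ÷ 1.43918 = NOK 505,148.77
NOK 505,148.77 × 0.546214 = BRL 275,919.33
BRL 275,919.33 ÷ 0.729081 = HKD 378,448.11

HKD 378,448.11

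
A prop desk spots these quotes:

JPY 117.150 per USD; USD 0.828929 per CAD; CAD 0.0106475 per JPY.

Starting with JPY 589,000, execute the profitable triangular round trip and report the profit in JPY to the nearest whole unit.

Profitable loop is JPY → CAD → USD → JPY:
JPY 589,000 × 0.0106475 = CAD 6,271.38
CAD 6,271.38 × 0.828929 = USD 5,198.53
USD 5,198.53 × 117.150 = JPY 609,007
Profit = JPY 609,007 − JPY 589,000

Profit: JPY 20,007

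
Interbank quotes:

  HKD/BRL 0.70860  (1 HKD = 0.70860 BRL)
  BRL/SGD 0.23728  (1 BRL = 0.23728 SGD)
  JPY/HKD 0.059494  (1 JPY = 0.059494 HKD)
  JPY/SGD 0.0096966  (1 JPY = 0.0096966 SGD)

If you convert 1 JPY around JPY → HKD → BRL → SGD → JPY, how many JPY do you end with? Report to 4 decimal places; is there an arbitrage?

Around JPY → HKD → BRL → SGD → JPY: 1 × 0.059494 × 0.70860 × 0.23728 ÷ 0.0096966 = 1.031611
Product > 1; profitable direction is JPY → HKD → BRL → SGD → JPY.

1.0316 (arbitrage exists)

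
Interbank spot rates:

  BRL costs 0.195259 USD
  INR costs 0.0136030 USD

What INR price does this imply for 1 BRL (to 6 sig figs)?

BRL/INR = 14.3541

1 BRL × 0.195259 = 0.195259 USD
0.195259 USD ÷ 0.0136030 = 14.3541 INR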